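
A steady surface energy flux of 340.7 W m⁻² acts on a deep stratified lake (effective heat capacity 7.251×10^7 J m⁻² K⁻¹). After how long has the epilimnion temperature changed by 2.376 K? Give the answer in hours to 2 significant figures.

140 hours

Areal heat capacity C = 7.251×10^7 J m⁻² K⁻¹ (given).
Time required: Δt = C ΔT / F = 7.25×10^7 × 2.376 / 340.7 = 5.06×10^5 s.
In hours: 5.06×10^5 s / (3600 s/hour) = 140 hours.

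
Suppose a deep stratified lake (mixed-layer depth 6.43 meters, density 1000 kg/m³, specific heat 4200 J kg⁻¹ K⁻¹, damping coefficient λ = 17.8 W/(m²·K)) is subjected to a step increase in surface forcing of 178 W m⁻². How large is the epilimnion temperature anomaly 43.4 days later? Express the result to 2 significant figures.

9.2 K

Areal heat capacity C = ρ c_p D = 1000 × 4200 × 6.43 = 2.70×10^7 J/(m²·K).
τ = C / λ = 2.70×10^7 / 17.8 = 1.52×10^6 s.
Equilibrium anomaly ΔT_eq = F / λ = 178 / 17.8 = 10.0 K.
t = 43.4 days = 3.75×10^6 s, so t/τ = 2.47.
ΔT(t) = ΔT_eq (1 − e^(−t/τ)) = 10.0 × (1 − e^−2.47) = 9.16 K.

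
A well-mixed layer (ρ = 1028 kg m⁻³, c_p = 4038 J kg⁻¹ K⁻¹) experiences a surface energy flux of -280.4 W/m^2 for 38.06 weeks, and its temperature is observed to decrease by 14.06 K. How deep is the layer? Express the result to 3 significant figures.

111 m

Heat input Q = F Δt = -280.4 × 2.30×10^7 s = -6.45×10^9 J/m².
Required areal heat capacity C = Q / ΔT = 4.59×10^8 J/(m²·K).
Depth D = C / (ρ c_p) = 4.59×10^8 / (1028 × 4038) = 111 m.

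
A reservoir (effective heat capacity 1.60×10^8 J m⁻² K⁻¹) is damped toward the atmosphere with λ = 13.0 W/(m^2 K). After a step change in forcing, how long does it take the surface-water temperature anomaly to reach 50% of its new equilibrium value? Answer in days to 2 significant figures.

Areal heat capacity C = 1.60×10^8 J m⁻² K⁻¹ (given).
τ = C / λ = 1.60×10^8 / 13.0 = 1.23×10^7 s.
Fraction reached: 1 − e^(−t/τ) = 0.50 ⇒ t = −τ ln(1 − 0.50) = τ × 0.693.
t = 8.53×10^6 s = 98.7 days.

99 days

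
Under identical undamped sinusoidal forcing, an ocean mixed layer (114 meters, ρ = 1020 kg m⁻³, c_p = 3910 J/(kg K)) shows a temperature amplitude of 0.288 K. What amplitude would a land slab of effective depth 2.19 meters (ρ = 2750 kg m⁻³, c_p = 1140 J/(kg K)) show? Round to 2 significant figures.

C_ocean = 4.55×10^8 J/(m²·K); C_land = 6.87×10^6 J/(m²·K).
A ∝ 1/C ⇒ A_land = A_ocean × C_ocean/C_land = 0.288 × 66.2 = 19.1 K.

19 K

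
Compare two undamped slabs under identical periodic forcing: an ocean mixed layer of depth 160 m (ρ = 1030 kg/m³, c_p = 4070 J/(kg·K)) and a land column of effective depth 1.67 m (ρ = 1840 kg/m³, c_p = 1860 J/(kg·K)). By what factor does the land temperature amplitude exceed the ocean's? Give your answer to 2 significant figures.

120

C_ocean = 1030 × 4070 × 160 = 6.71×10^8 J/(m²·K).
C_land = 1840 × 1860 × 1.67 = 5.72×10^6 J/(m²·K).
Undamped amplitude ∝ 1/C, so A_land/A_ocean = C_ocean/C_land = 117.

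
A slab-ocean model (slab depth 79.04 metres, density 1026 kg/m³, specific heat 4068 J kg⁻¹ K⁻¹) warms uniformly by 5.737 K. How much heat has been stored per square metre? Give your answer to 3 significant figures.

Areal heat capacity C = ρ c_p D = 1026 × 4068 × 79.04 = 3.30×10^8 J/(m^2 K).
ΔQ = C ΔT = 3.30×10^8 × 5.737 = 1.89×10^9 J/m².

1.89×10^9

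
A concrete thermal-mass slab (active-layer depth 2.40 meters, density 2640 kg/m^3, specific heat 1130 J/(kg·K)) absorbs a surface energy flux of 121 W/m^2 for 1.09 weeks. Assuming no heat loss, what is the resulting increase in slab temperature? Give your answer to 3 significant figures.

Areal heat capacity C = ρ c_p D = 2640 × 1130 × 2.40 = 7.16×10^6 J/(m²·K).
Net heat input Q = F Δt = 121 × (1.09 weeks × 6.048×10^5 s/week) = 7.98×10^7 J/m².
ΔT = Q / C = 7.98×10^7 / 7.16×10^6 = 11.1 K.

11.1 K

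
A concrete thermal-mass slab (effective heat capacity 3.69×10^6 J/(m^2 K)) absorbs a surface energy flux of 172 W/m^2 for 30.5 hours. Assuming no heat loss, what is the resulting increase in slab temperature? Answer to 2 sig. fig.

5.1 K

Areal heat capacity C = 3.69×10^6 J/(m^2 K) (given).
Net heat input Q = F Δt = 172 × (30.5 hours × 3600 s/hour) = 1.89×10^7 J/m².
ΔT = Q / C = 1.89×10^7 / 3.69×10^6 = 5.12 K.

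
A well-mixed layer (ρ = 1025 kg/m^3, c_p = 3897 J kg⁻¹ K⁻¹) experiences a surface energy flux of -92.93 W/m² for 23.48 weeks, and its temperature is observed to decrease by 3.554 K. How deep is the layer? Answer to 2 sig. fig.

93 m

Heat input Q = F Δt = -92.93 × 1.42×10^7 s = -1.32×10^9 J/m².
Required areal heat capacity C = Q / ΔT = 3.71×10^8 J/(m²·K).
Depth D = C / (ρ c_p) = 3.71×10^8 / (1025 × 3897) = 93.0 m.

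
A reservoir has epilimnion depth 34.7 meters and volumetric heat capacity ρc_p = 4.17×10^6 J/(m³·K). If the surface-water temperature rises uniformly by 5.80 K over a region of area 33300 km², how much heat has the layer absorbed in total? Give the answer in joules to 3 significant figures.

2.79×10^19 J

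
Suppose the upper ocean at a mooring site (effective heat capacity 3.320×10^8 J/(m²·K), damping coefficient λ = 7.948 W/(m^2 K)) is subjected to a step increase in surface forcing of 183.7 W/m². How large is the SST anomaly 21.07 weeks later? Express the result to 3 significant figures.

6.08 K

Areal heat capacity C = 3.320×10^8 J/(m²·K) (given).
τ = C / λ = 3.32×10^8 / 7.948 = 4.18×10^7 s.
Equilibrium anomaly ΔT_eq = F / λ = 183.7 / 7.948 = 23.1 K.
t = 21.07 weeks = 1.27×10^7 s, so t/τ = 0.305.
ΔT(t) = ΔT_eq (1 − e^(−t/τ)) = 23.1 × (1 − e^−0.305) = 6.08 K.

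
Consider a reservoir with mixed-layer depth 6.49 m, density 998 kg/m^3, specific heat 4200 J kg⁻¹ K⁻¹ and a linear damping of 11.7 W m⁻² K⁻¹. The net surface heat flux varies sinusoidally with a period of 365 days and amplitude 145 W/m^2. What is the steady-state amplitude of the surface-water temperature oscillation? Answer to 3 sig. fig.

Areal heat capacity C = ρ c_p D = 998 × 4200 × 6.49 = 2.72×10^7 J m⁻² K⁻¹.
Angular frequency ω = 2π / T = 2π / 3.15×10^7 s = 1.99×10^-7 s⁻¹.
√((Cω)² + λ²) = √((5.42)² + 11.7²) = 12.9 W/(m²·K).
Amplitude A = F₀ / √((Cω)²+λ²) = 145 / 12.9 = 11.2 K.

11.2 K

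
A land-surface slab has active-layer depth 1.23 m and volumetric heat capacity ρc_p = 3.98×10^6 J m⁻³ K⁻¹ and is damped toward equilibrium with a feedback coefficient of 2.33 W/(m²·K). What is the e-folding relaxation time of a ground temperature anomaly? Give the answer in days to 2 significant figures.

Areal heat capacity C = ρc_p × D = 3.98×10^6 × 1.23 = 4.90×10^6 J m⁻² K⁻¹.
Relaxation time τ = C / λ = 4.90×10^6 / 2.33 = 2.10×10^6 s.
In days: 2.10×10^6 s / (86400 s/day) = 24.3 days.

24 days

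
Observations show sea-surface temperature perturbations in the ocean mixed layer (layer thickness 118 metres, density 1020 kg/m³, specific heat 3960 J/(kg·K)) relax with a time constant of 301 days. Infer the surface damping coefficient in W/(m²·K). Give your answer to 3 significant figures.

Areal heat capacity C = ρ c_p D = 1020 × 3960 × 118 = 4.77×10^8 J/(m^2 K).
τ = 301 days = 2.60×10^7 s.
λ = C / τ = 4.77×10^8 / 2.60×10^7 = 18.3 W/(m²·K).

18.3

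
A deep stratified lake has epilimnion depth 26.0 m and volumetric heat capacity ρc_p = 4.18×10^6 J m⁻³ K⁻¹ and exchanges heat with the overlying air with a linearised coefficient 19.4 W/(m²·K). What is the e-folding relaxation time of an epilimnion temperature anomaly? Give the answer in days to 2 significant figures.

65 days

Areal heat capacity C = ρc_p × D = 4.18×10^6 × 26.0 = 1.09×10^8 J/(m²·K).
Relaxation time τ = C / λ = 1.09×10^8 / 19.4 = 5.60×10^6 s.
In days: 5.60×10^6 s / (86400 s/day) = 64.8 days.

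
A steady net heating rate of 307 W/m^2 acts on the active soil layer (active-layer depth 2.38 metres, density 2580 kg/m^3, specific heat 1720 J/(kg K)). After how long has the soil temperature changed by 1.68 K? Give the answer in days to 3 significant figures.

Areal heat capacity C = ρ c_p D = 2580 × 1720 × 2.38 = 1.06×10^7 J/(m²·K).
Time required: Δt = C ΔT / F = 1.06×10^7 × 1.68 / 307 = 57800 s.
In days: 57800 s / (86400 s/day) = 0.669 days.

0.669 days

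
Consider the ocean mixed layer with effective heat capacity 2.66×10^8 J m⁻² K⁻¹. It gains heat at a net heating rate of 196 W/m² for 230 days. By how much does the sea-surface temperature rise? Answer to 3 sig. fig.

Areal heat capacity C = 2.66×10^8 J m⁻² K⁻¹ (given).
Net heat input Q = F Δt = 196 × (230 days × 86400 s/day) = 3.89×10^9 J/m².
ΔT = Q / C = 3.89×10^9 / 2.66×10^8 = 14.6 K.

14.6 K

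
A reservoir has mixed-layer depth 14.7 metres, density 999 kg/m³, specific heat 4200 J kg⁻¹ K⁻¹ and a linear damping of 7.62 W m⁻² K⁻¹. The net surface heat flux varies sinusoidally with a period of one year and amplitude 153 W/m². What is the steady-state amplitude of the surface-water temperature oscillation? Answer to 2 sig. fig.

Areal heat capacity C = ρ c_p D = 999 × 4200 × 14.7 = 6.17×10^7 J m⁻² K⁻¹.
Angular frequency ω = 2π / T = 2π / 3.15×10^7 s = 1.99×10^-7 s⁻¹.
√((Cω)² + λ²) = √((12.3)² + 7.62²) = 14.5 W/(m²·K).
Amplitude A = F₀ / √((Cω)²+λ²) = 153 / 14.5 = 10.6 K.

11 K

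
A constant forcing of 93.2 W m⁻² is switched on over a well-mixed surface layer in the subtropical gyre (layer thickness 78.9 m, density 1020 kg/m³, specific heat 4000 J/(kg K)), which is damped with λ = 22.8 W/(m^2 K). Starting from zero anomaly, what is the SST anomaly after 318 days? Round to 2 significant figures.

3.5 K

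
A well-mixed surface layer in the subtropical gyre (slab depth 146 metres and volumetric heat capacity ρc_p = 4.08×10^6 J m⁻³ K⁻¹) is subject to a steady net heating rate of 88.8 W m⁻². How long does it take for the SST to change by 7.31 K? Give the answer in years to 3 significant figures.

Areal heat capacity C = ρc_p × D = 4.08×10^6 × 146 = 5.96×10^8 J m⁻² K⁻¹.
Time required: Δt = C ΔT / F = 5.96×10^8 × 7.31 / 88.8 = 4.90×10^7 s.
In years: 4.90×10^7 s / (3.156×10^7 s/year) = 1.55 years.

1.55 years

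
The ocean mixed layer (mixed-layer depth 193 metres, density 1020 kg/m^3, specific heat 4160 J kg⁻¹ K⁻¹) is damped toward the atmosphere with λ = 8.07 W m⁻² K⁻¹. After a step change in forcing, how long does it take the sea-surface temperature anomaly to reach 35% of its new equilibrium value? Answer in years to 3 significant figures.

Areal heat capacity C = ρ c_p D = 1020 × 4160 × 193 = 8.19×10^8 J/(m^2 K).
τ = C / λ = 8.19×10^8 / 8.07 = 1.01×10^8 s.
Fraction reached: 1 − e^(−t/τ) = 0.35 ⇒ t = −τ ln(1 − 0.35) = τ × 0.431.
t = 4.37×10^7 s = 1.39 years.

1.39 years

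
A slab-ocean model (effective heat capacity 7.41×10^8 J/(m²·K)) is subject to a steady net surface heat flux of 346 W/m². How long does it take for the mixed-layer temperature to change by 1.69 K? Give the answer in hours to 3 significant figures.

1010 hours

Areal heat capacity C = 7.41×10^8 J/(m²·K) (given).
Time required: Δt = C ΔT / F = 7.41×10^8 × 1.69 / 346 = 3.62×10^6 s.
In hours: 3.62×10^6 s / (3600 s/hour) = 1010 hours.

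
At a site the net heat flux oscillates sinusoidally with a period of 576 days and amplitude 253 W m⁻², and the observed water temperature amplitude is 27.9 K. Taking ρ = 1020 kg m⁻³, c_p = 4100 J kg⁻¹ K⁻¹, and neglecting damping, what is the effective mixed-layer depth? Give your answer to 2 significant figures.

17 m

ω = 2π / 4.98×10^7 s = 1.26×10^-7 s⁻¹.
Required C = F₀ / (A ω) = 253 / (27.9 × 1.26×10^-7) = 7.18×10^7 J/(m²·K).
D = C / (ρ c_p) = 7.18×10^7 / (1020 × 4100) = 17.2 m.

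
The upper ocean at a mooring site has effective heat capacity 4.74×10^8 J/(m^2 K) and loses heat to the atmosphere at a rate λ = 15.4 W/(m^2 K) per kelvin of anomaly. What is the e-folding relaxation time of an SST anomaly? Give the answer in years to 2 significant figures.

0.98 years

Areal heat capacity C = 4.74×10^8 J/(m^2 K) (given).
Relaxation time τ = C / λ = 4.74×10^8 / 15.4 = 3.08×10^7 s.
In years: 3.08×10^7 s / (3.156×10^7 s/year) = 0.975 years.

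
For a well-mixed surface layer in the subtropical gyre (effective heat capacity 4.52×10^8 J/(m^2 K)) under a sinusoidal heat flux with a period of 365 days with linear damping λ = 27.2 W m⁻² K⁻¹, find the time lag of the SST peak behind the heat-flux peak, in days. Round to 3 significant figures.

74.2 days

Areal heat capacity C = 4.52×10^8 J/(m^2 K) (given).
ω = 2π / 3.15×10^7 s = 1.99×10^-7 s⁻¹.
Phase lag φ = arctan(Cω/λ) = arctan(90.1/27.2) = 1.28 rad.
Time lag = φ / ω = 1.28 / 1.99×10^-7 = 6.41×10^6 s = 74.2 days.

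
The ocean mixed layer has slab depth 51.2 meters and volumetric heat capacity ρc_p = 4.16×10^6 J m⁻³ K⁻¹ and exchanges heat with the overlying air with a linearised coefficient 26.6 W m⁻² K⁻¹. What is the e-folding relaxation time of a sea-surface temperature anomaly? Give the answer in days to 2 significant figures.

Areal heat capacity C = ρc_p × D = 4.16×10^6 × 51.2 = 2.13×10^8 J/(m^2 K).
Relaxation time τ = C / λ = 2.13×10^8 / 26.6 = 8.01×10^6 s.
In days: 8.01×10^6 s / (86400 s/day) = 92.7 days.

93 days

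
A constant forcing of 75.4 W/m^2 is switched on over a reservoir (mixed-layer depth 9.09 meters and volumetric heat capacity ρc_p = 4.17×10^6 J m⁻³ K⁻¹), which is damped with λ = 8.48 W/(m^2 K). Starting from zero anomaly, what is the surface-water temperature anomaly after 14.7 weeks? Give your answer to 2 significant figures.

Areal heat capacity C = ρc_p × D = 4.17×10^6 × 9.09 = 3.79×10^7 J/(m²·K).
τ = C / λ = 3.79×10^7 / 8.48 = 4.47×10^6 s.
Equilibrium anomaly ΔT_eq = F / λ = 75.4 / 8.48 = 8.89 K.
t = 14.7 weeks = 8.89×10^6 s, so t/τ = 1.99.
ΔT(t) = ΔT_eq (1 − e^(−t/τ)) = 8.89 × (1 − e^−1.99) = 7.67 K.

7.7 K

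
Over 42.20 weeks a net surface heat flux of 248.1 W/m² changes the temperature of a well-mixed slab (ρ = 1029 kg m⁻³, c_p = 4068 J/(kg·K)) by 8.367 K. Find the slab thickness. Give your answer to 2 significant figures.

Heat input Q = F Δt = 248.1 × 2.55×10^7 s = 6.33×10^9 J/m².
Required areal heat capacity C = Q / ΔT = 7.57×10^8 J/(m²·K).
Depth D = C / (ρ c_p) = 7.57×10^8 / (1029 × 4068) = 181 m.

180 m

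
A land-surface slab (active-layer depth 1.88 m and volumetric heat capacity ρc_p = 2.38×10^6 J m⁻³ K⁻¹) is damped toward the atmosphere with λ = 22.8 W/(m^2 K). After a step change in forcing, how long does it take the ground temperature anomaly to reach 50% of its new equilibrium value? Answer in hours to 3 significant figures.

37.8 hours

Areal heat capacity C = ρc_p × D = 2.38×10^6 × 1.88 = 4.47×10^6 J/(m²·K).
τ = C / λ = 4.47×10^6 / 22.8 = 1.96×10^5 s.
Fraction reached: 1 − e^(−t/τ) = 0.50 ⇒ t = −τ ln(1 − 0.50) = τ × 0.693.
t = 1.36×10^5 s = 37.8 hours.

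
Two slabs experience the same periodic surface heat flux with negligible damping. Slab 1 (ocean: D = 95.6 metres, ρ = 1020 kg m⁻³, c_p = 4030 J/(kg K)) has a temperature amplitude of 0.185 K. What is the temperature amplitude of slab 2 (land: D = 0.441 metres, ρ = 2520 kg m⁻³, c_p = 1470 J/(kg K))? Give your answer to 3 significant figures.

C_ocean = 3.93×10^8 J/(m²·K); C_land = 1.63×10^6 J/(m²·K).
A ∝ 1/C ⇒ A_land = A_ocean × C_ocean/C_land = 0.185 × 241 = 44.5 K.

44.5 K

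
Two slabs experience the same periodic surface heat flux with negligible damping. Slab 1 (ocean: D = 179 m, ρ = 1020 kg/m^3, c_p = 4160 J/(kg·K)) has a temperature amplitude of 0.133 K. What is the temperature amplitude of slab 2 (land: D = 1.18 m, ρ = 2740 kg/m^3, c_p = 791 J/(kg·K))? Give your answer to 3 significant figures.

39.5 K

C_ocean = 7.60×10^8 J/(m²·K); C_land = 2.56×10^6 J/(m²·K).
A ∝ 1/C ⇒ A_land = A_ocean × C_ocean/C_land = 0.133 × 297 = 39.5 K.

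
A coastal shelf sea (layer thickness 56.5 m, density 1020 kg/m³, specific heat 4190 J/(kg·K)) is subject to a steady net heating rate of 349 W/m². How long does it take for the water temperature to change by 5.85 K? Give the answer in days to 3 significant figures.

Areal heat capacity C = ρ c_p D = 1020 × 4190 × 56.5 = 2.41×10^8 J m⁻² K⁻¹.
Time required: Δt = C ΔT / F = 2.41×10^8 × 5.85 / 349 = 4.05×10^6 s.
In days: 4.05×10^6 s / (86400 s/day) = 46.8 days.

46.8 days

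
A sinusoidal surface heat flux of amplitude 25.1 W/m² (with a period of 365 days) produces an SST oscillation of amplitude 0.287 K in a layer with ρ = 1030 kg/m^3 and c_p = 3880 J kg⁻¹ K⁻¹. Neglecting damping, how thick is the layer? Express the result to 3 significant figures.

110 m

ω = 2π / 3.15×10^7 s = 1.99×10^-7 s⁻¹.
Required C = F₀ / (A ω) = 25.1 / (0.287 × 1.99×10^-7) = 4.39×10^8 J/(m²·K).
D = C / (ρ c_p) = 4.39×10^8 / (1030 × 3880) = 110 m.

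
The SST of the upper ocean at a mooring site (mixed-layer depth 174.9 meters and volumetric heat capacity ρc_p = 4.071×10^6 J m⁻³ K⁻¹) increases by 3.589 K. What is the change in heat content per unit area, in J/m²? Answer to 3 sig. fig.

2.56×10^9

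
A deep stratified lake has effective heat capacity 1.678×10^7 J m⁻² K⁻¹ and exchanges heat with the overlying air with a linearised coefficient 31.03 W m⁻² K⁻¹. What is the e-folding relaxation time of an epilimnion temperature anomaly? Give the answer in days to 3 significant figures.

Areal heat capacity C = 1.678×10^7 J m⁻² K⁻¹ (given).
Relaxation time τ = C / λ = 1.68×10^7 / 31.03 = 5.41×10^5 s.
In days: 5.41×10^5 s / (86400 s/day) = 6.26 days.

6.26 days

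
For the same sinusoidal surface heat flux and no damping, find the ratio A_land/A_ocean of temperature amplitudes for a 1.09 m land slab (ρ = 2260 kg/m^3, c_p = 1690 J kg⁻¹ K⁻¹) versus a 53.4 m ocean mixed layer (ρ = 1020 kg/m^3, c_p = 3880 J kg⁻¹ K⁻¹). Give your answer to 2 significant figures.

51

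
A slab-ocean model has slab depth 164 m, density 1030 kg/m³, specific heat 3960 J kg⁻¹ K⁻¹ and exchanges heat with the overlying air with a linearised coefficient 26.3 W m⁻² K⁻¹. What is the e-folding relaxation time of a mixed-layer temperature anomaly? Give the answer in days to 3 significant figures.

294 days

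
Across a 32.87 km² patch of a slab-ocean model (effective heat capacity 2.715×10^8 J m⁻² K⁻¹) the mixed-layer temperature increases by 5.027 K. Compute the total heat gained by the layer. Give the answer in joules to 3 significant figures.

Areal heat capacity C = 2.715×10^8 J m⁻² K⁻¹ (given).
Heat per unit area: q = C ΔT = 2.72×10^8 × 5.027 = 1.36×10^9 J/m².
Total heat: Q = q × A = 1.36×10^9 × (32.87 × 10⁶ m²) = 4.49×10^16 J.

4.49×10^16 J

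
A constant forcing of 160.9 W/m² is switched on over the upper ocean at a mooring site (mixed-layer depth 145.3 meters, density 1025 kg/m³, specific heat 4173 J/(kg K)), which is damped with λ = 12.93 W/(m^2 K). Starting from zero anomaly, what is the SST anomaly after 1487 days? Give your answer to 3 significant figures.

Areal heat capacity C = ρ c_p D = 1025 × 4173 × 145.3 = 6.21×10^8 J m⁻² K⁻¹.
τ = C / λ = 6.21×10^8 / 12.93 = 4.81×10^7 s.
Equilibrium anomaly ΔT_eq = F / λ = 160.9 / 12.93 = 12.4 K.
t = 1487 days = 1.28×10^8 s, so t/τ = 2.67.
ΔT(t) = ΔT_eq (1 − e^(−t/τ)) = 12.4 × (1 − e^−2.67) = 11.6 K.

11.6 K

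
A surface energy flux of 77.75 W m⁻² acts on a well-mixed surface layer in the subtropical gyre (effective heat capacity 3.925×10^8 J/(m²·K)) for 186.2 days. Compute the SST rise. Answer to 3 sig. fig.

3.19 K

Areal heat capacity C = 3.925×10^8 J/(m²·K) (given).
Net heat input Q = F Δt = 77.75 × (186.2 days × 86400 s/day) = 1.25×10^9 J/m².
ΔT = Q / C = 1.25×10^9 / 3.92×10^8 = 3.19 K.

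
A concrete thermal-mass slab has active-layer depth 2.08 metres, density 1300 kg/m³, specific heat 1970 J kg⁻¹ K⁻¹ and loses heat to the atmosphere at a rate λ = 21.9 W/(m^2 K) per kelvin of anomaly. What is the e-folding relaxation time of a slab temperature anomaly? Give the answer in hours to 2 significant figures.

68 hours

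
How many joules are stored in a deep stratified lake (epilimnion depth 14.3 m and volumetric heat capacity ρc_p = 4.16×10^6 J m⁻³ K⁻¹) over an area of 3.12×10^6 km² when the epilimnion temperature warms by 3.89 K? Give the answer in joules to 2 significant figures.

7.2×10^20 J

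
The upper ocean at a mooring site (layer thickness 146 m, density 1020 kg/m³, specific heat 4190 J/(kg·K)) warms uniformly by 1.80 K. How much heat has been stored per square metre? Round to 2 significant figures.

Areal heat capacity C = ρ c_p D = 1020 × 4190 × 146 = 6.24×10^8 J/(m^2 K).
ΔQ = C ΔT = 6.24×10^8 × 1.80 = 1.12×10^9 J/m².

1.1×10^9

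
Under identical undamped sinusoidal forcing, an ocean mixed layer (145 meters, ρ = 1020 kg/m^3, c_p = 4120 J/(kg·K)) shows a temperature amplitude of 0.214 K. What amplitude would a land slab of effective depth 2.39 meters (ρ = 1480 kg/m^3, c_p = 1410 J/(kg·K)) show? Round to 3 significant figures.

26.1 K

C_ocean = 6.09×10^8 J/(m²·K); C_land = 4.99×10^6 J/(m²·K).
A ∝ 1/C ⇒ A_land = A_ocean × C_ocean/C_land = 0.214 × 122 = 26.1 K.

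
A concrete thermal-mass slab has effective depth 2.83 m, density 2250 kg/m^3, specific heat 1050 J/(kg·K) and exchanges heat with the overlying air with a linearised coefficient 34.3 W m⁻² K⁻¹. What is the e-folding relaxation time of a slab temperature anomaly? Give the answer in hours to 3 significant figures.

54.1 hours

Areal heat capacity C = ρ c_p D = 2250 × 1050 × 2.83 = 6.69×10^6 J m⁻² K⁻¹.
Relaxation time τ = C / λ = 6.69×10^6 / 34.3 = 1.95×10^5 s.
In hours: 1.95×10^5 s / (3600 s/hour) = 54.1 hours.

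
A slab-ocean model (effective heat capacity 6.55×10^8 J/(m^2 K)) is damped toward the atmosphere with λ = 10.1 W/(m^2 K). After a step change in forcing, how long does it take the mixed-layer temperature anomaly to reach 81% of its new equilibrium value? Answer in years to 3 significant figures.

Areal heat capacity C = 6.55×10^8 J/(m^2 K) (given).
τ = C / λ = 6.55×10^8 / 10.1 = 6.49×10^7 s.
Fraction reached: 1 − e^(−t/τ) = 0.81 ⇒ t = −τ ln(1 − 0.81) = τ × 1.66.
t = 1.08×10^8 s = 3.41 years.

3.41 years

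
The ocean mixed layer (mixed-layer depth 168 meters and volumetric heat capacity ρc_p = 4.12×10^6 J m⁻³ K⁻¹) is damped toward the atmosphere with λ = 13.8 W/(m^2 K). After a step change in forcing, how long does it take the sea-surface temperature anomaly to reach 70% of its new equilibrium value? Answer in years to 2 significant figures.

Areal heat capacity C = ρc_p × D = 4.12×10^6 × 168 = 6.92×10^8 J/(m^2 K).
τ = C / λ = 6.92×10^8 / 13.8 = 5.02×10^7 s.
Fraction reached: 1 − e^(−t/τ) = 0.70 ⇒ t = −τ ln(1 − 0.70) = τ × 1.20.
t = 6.04×10^7 s = 1.91 years.

1.9 years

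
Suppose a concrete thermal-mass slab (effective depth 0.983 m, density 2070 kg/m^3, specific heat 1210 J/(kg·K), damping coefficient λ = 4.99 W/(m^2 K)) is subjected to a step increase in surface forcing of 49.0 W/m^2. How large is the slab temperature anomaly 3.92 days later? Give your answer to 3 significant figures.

Areal heat capacity C = ρ c_p D = 2070 × 1210 × 0.983 = 2.46×10^6 J/(m^2 K).
τ = C / λ = 2.46×10^6 / 4.99 = 4.93×10^5 s.
Equilibrium anomaly ΔT_eq = F / λ = 49.0 / 4.99 = 9.82 K.
t = 3.92 days = 3.39×10^5 s, so t/τ = 0.686.
ΔT(t) = ΔT_eq (1 − e^(−t/τ)) = 9.82 × (1 − e^−0.686) = 4.88 K.

4.88 K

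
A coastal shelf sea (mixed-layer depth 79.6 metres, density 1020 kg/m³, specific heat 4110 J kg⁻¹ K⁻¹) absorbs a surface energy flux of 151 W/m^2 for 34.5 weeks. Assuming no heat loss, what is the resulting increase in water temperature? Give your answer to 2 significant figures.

9.4 K

Areal heat capacity C = ρ c_p D = 1020 × 4110 × 79.6 = 3.34×10^8 J/(m²·K).
Net heat input Q = F Δt = 151 × (34.5 weeks × 6.048×10^5 s/week) = 3.15×10^9 J/m².
ΔT = Q / C = 3.15×10^9 / 3.34×10^8 = 9.44 K.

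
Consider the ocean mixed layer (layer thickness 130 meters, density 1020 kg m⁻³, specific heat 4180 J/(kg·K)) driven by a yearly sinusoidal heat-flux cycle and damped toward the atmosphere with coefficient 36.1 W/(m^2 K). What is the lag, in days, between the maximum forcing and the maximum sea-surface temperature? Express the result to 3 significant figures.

72.9 days

Areal heat capacity C = ρ c_p D = 1020 × 4180 × 130 = 5.54×10^8 J/(m^2 K).
ω = 2π / 3.15×10^7 s = 1.99×10^-7 s⁻¹.
Phase lag φ = arctan(Cω/λ) = arctan(110/36.1) = 1.25 rad.
Time lag = φ / ω = 1.25 / 1.99×10^-7 = 6.30×10^6 s = 72.9 days.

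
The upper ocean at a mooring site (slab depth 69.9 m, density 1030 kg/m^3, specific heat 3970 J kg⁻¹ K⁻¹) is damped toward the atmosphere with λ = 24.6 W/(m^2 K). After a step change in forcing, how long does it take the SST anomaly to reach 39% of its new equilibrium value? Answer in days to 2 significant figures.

Areal heat capacity C = ρ c_p D = 1030 × 3970 × 69.9 = 2.86×10^8 J/(m^2 K).
τ = C / λ = 2.86×10^8 / 24.6 = 1.16×10^7 s.
Fraction reached: 1 − e^(−t/τ) = 0.39 ⇒ t = −τ ln(1 − 0.39) = τ × 0.494.
t = 5.74×10^6 s = 66.5 days.

66 days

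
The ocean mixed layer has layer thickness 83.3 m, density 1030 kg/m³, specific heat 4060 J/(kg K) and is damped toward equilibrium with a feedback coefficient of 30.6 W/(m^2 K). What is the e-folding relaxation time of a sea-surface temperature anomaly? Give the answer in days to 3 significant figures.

Areal heat capacity C = ρ c_p D = 1030 × 4060 × 83.3 = 3.48×10^8 J m⁻² K⁻¹.
Relaxation time τ = C / λ = 3.48×10^8 / 30.6 = 1.14×10^7 s.
In days: 1.14×10^7 s / (86400 s/day) = 132 days.

132 days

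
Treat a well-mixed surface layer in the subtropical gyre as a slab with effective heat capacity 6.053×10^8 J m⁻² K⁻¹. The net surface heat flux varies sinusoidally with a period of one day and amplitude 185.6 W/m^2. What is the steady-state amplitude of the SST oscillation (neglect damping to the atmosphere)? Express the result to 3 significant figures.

Areal heat capacity C = 6.053×10^8 J m⁻² K⁻¹ (given).
Angular frequency ω = 2π / T = 2π / 86400 s = 7.27×10^-5 s⁻¹.
Cω = 6.05×10^8 × 7.27×10^-5 = 44000 W/(m²·K).
Amplitude A = F₀ / (Cω) = 185.6 / 44000 = 0.00422 K.

0.00422 K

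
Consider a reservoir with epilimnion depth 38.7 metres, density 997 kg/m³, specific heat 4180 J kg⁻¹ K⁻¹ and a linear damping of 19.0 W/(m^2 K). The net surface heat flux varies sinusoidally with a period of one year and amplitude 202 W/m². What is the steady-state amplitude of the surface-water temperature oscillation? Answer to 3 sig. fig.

5.41 K

Areal heat capacity C = ρ c_p D = 997 × 4180 × 38.7 = 1.61×10^8 J m⁻² K⁻¹.
Angular frequency ω = 2π / T = 2π / 3.15×10^7 s = 1.99×10^-7 s⁻¹.
√((Cω)² + λ²) = √((32.1)² + 19.0²) = 37.3 W/(m²·K).
Amplitude A = F₀ / √((Cω)²+λ²) = 202 / 37.3 = 5.41 K.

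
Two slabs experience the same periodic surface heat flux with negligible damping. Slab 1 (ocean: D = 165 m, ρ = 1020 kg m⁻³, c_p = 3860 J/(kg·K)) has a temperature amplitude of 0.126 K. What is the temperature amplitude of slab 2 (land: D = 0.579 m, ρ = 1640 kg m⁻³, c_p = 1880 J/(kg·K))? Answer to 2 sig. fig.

46 K

C_ocean = 6.50×10^8 J/(m²·K); C_land = 1.79×10^6 J/(m²·K).
A ∝ 1/C ⇒ A_land = A_ocean × C_ocean/C_land = 0.126 × 364 = 45.9 K.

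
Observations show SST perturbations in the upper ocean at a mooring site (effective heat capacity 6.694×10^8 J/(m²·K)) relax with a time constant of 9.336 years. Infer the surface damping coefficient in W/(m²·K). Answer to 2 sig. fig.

2.3

Areal heat capacity C = 6.694×10^8 J/(m²·K) (given).
τ = 9.336 years = 2.95×10^8 s.
λ = C / τ = 6.69×10^8 / 2.95×10^8 = 2.27 W/(m²·K).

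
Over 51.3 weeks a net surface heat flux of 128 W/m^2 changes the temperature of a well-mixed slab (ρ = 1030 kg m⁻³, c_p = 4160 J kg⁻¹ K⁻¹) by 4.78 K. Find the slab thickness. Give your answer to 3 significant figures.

194 m

Heat input Q = F Δt = 128 × 3.10×10^7 s = 3.97×10^9 J/m².
Required areal heat capacity C = Q / ΔT = 8.31×10^8 J/(m²·K).
Depth D = C / (ρ c_p) = 8.31×10^8 / (1030 × 4160) = 194 m.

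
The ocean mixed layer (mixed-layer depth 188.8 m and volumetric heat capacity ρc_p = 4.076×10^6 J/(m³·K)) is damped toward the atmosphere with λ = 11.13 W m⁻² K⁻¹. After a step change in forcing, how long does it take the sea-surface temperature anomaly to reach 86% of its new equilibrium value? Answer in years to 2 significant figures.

4.3 years

Areal heat capacity C = ρc_p × D = 4.076×10^6 × 188.8 = 7.70×10^8 J/(m^2 K).
τ = C / λ = 7.70×10^8 / 11.13 = 6.91×10^7 s.
Fraction reached: 1 − e^(−t/τ) = 0.86 ⇒ t = −τ ln(1 − 0.86) = τ × 1.97.
t = 1.36×10^8 s = 4.31 years.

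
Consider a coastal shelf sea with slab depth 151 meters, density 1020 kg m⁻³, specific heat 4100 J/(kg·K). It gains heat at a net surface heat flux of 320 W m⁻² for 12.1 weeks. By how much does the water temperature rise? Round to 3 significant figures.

Areal heat capacity C = ρ c_p D = 1020 × 4100 × 151 = 6.31×10^8 J/(m²·K).
Net heat input Q = F Δt = 320 × (12.1 weeks × 6.048×10^5 s/week) = 2.34×10^9 J/m².
ΔT = Q / C = 2.34×10^9 / 6.31×10^8 = 3.71 K.

3.71 K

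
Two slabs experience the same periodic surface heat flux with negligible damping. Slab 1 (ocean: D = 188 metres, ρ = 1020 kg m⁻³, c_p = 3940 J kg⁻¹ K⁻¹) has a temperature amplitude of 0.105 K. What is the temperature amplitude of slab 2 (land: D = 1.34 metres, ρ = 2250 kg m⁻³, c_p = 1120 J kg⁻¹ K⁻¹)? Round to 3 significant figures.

C_ocean = 7.56×10^8 J/(m²·K); C_land = 3.38×10^6 J/(m²·K).
A ∝ 1/C ⇒ A_land = A_ocean × C_ocean/C_land = 0.105 × 224 = 23.5 K.

23.5 K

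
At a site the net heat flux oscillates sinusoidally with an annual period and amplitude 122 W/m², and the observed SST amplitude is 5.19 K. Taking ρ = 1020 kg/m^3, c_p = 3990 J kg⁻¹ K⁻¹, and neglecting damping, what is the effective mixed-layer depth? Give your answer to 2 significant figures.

29 m

ω = 2π / 3.15×10^7 s = 1.99×10^-7 s⁻¹.
Required C = F₀ / (A ω) = 122 / (5.19 × 1.99×10^-7) = 1.18×10^8 J/(m²·K).
D = C / (ρ c_p) = 1.18×10^8 / (1020 × 3990) = 29.0 m.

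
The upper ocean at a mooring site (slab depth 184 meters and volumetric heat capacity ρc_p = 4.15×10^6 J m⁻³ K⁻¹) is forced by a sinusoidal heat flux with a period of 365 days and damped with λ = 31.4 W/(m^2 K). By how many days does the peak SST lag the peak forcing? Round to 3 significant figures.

Areal heat capacity C = ρc_p × D = 4.15×10^6 × 184 = 7.64×10^8 J/(m^2 K).
ω = 2π / 3.15×10^7 s = 1.99×10^-7 s⁻¹.
Phase lag φ = arctan(Cω/λ) = arctan(152/31.4) = 1.37 rad.
Time lag = φ / ω = 1.37 / 1.99×10^-7 = 6.86×10^6 s = 79.4 days.

79.4 days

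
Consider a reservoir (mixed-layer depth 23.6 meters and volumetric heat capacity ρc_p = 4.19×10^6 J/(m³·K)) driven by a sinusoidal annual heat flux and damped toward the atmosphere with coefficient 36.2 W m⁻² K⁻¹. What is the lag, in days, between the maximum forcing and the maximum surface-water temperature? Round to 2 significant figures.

29 days

Areal heat capacity C = ρc_p × D = 4.19×10^6 × 23.6 = 9.89×10^7 J/(m²·K).
ω = 2π / 3.15×10^7 s = 1.99×10^-7 s⁻¹.
Phase lag φ = arctan(Cω/λ) = arctan(19.7/36.2) = 0.498 rad.
Time lag = φ / ω = 0.498 / 1.99×10^-7 = 2.50×10^6 s = 29.0 days.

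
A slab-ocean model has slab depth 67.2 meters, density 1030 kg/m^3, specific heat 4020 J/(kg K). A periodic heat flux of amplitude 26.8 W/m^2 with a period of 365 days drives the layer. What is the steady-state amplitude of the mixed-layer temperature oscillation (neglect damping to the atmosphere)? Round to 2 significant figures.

0.48 K

Areal heat capacity C = ρ c_p D = 1030 × 4020 × 67.2 = 2.78×10^8 J/(m^2 K).
Angular frequency ω = 2π / T = 2π / 3.15×10^7 s = 1.99×10^-7 s⁻¹.
Cω = 2.78×10^8 × 1.99×10^-7 = 55.4 W/(m²·K).
Amplitude A = F₀ / (Cω) = 26.8 / 55.4 = 0.483 K.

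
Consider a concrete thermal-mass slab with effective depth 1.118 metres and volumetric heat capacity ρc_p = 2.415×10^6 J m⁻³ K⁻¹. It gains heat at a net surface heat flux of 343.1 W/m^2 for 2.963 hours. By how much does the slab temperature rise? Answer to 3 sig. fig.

1.36 K

Areal heat capacity C = ρc_p × D = 2.415×10^6 × 1.118 = 2.70×10^6 J m⁻² K⁻¹.
Net heat input Q = F Δt = 343.1 × (2.963 hours × 3600 s/hour) = 3.66×10^6 J/m².
ΔT = Q / C = 3.66×10^6 / 2.70×10^6 = 1.36 K.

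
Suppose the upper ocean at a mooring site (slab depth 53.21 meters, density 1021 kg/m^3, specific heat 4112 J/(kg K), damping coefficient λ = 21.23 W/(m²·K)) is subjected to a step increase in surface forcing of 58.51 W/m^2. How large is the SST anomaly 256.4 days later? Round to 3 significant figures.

Areal heat capacity C = ρ c_p D = 1021 × 4112 × 53.21 = 2.23×10^8 J/(m²·K).
τ = C / λ = 2.23×10^8 / 21.23 = 1.05×10^7 s.
Equilibrium anomaly ΔT_eq = F / λ = 58.51 / 21.23 = 2.76 K.
t = 256.4 days = 2.22×10^7 s, so t/τ = 2.11.
ΔT(t) = ΔT_eq (1 − e^(−t/τ)) = 2.76 × (1 − e^−2.11) = 2.42 K.

2.42 K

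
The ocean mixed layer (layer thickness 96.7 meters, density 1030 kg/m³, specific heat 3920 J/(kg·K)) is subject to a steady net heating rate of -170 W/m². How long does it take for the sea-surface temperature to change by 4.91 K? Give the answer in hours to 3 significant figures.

3130 hours

Areal heat capacity C = ρ c_p D = 1030 × 3920 × 96.7 = 3.90×10^8 J m⁻² K⁻¹.
Time required: Δt = C ΔT / F = 3.90×10^8 × -4.91 / -170 = 1.13×10^7 s.
In hours: 1.13×10^7 s / (3600 s/hour) = 3130 hours.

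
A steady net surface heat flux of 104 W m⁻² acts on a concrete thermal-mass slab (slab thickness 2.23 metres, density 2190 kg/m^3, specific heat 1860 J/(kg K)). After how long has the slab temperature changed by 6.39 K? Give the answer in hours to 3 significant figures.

155 hours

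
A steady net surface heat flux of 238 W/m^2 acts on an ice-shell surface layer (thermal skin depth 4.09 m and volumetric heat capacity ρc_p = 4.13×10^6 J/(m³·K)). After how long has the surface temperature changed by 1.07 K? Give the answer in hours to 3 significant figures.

21.1 hours

Areal heat capacity C = ρc_p × D = 4.13×10^6 × 4.09 = 1.69×10^7 J m⁻² K⁻¹.
Time required: Δt = C ΔT / F = 1.69×10^7 × 1.07 / 238 = 75900 s.
In hours: 75900 s / (3600 s/hour) = 21.1 hours.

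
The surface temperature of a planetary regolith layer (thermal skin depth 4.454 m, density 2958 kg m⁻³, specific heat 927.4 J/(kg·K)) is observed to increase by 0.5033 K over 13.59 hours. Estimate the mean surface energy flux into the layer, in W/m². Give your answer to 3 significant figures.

Areal heat capacity C = ρ c_p D = 2958 × 927.4 × 4.454 = 1.22×10^7 J/(m²·K).
Required heat per unit area: Q = C ΔT = 1.22×10^7 × 0.5033 = 6.15×10^6 J/m².
Flux F = Q / Δt = 6.15×10^6 / 48900 s = 126 W/m².

126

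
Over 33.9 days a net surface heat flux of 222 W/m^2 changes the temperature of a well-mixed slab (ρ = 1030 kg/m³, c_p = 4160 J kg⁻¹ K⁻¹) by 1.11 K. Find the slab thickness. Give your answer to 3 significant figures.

Heat input Q = F Δt = 222 × 2.93×10^6 s = 6.50×10^8 J/m².
Required areal heat capacity C = Q / ΔT = 5.86×10^8 J/(m²·K).
Depth D = C / (ρ c_p) = 5.86×10^8 / (1030 × 4160) = 137 m.

137 m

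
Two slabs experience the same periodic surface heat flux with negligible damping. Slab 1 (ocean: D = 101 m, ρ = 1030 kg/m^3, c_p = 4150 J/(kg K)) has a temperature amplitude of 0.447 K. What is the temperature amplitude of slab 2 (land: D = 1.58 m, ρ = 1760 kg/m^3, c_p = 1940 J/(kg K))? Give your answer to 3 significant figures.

C_ocean = 4.32×10^8 J/(m²·K); C_land = 5.39×10^6 J/(m²·K).
A ∝ 1/C ⇒ A_land = A_ocean × C_ocean/C_land = 0.447 × 80.0 = 35.8 K.

35.8 K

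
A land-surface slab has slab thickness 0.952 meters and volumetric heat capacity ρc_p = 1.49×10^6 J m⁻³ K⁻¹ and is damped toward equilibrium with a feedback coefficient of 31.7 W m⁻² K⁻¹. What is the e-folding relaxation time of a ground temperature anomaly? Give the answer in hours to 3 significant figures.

Areal heat capacity C = ρc_p × D = 1.49×10^6 × 0.952 = 1.42×10^6 J/(m^2 K).
Relaxation time τ = C / λ = 1.42×10^6 / 31.7 = 44700 s.
In hours: 44700 s / (3600 s/hour) = 12.4 hours.

12.4 hours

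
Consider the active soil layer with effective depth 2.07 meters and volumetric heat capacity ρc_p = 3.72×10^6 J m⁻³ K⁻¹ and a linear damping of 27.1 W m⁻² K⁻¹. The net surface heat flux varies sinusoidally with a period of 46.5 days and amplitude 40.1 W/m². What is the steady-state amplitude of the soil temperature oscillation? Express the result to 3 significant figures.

Areal heat capacity C = ρc_p × D = 3.72×10^6 × 2.07 = 7.70×10^6 J/(m²·K).
Angular frequency ω = 2π / T = 2π / 4.02×10^6 s = 1.56×10^-6 s⁻¹.
√((Cω)² + λ²) = √((12.0)² + 27.1²) = 29.7 W/(m²·K).
Amplitude A = F₀ / √((Cω)²+λ²) = 40.1 / 29.7 = 1.35 K.

1.35 K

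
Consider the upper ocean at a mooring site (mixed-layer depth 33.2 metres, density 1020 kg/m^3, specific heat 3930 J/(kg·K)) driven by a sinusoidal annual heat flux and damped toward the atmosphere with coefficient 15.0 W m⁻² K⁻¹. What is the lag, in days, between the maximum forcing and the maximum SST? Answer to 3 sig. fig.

Areal heat capacity C = ρ c_p D = 1020 × 3930 × 33.2 = 1.33×10^8 J/(m²·K).
ω = 2π / 3.15×10^7 s = 1.99×10^-7 s⁻¹.
Phase lag φ = arctan(Cω/λ) = arctan(26.5/15.0) = 1.06 rad.
Time lag = φ / ω = 1.06 / 1.99×10^-7 = 5.30×10^6 s = 61.3 days.

61.3 days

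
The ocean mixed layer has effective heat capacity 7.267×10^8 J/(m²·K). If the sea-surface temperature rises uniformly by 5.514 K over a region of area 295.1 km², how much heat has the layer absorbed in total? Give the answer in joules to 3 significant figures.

Areal heat capacity C = 7.267×10^8 J/(m²·K) (given).
Heat per unit area: q = C ΔT = 7.27×10^8 × 5.514 = 4.01×10^9 J/m².
Total heat: Q = q × A = 4.01×10^9 × (295.1 × 10⁶ m²) = 1.18×10^18 J.

1.18×10^18 J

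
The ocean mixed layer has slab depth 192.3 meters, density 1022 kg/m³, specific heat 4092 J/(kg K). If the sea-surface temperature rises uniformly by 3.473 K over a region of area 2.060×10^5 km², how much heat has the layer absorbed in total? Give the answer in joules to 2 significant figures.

Areal heat capacity C = ρ c_p D = 1022 × 4092 × 192.3 = 8.04×10^8 J/(m^2 K).
Heat per unit area: q = C ΔT = 8.04×10^8 × 3.473 = 2.79×10^9 J/m².
Total heat: Q = q × A = 2.79×10^9 × (2.060×10^5 × 10⁶ m²) = 5.75×10^20 J.

5.8×10^20 J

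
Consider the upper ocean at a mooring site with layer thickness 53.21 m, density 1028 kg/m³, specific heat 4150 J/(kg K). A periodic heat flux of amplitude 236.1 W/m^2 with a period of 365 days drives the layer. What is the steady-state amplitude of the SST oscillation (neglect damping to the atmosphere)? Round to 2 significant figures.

Areal heat capacity C = ρ c_p D = 1028 × 4150 × 53.21 = 2.27×10^8 J m⁻² K⁻¹.
Angular frequency ω = 2π / T = 2π / 3.15×10^7 s = 1.99×10^-7 s⁻¹.
Cω = 2.27×10^8 × 1.99×10^-7 = 45.2 W/(m²·K).
Amplitude A = F₀ / (Cω) = 236.1 / 45.2 = 5.22 K.

5.2 K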